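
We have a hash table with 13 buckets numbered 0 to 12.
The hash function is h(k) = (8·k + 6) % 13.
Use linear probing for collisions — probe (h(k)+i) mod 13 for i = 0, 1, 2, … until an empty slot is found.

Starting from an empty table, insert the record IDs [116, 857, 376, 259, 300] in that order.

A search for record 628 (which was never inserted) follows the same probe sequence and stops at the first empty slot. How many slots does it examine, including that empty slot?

5

116 hashes to 11; slot 11 is free → place at 11.
857 hashes to 11; 11 taken → place at 12.
376 hashes to 11; 11,12 taken → place at 0.
259 hashes to 11; 11,12,0 taken → place at 1.
300 hashes to 1; 1 taken → place at 2.
Table: [376, 259, 300, -, -, -, -, -, -, -, -, 116, 857]
Lookup 628: h=12, probe 12,0,1,2,3 → slot 3 empty, not found.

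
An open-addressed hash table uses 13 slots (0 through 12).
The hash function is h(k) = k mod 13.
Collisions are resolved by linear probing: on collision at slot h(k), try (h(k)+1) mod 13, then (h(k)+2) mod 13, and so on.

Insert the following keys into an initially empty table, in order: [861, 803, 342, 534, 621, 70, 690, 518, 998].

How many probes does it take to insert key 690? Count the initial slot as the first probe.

Insert 861: h=3, slot 3 empty => index 3.
Insert 803: h=10, slot 10 empty => index 10.
Insert 342: h=4, slot 4 empty => index 4.
Insert 534: h=1, slot 1 empty => index 1.
Insert 621: h=10, slot 10 occupied => index 11.
Insert 70: h=5, slot 5 empty => index 5.
Insert 690: h=1, slot 1 occupied => index 2.
Insert 518: h=11, slot 11 occupied => index 12.
Insert 998: h=10, slots 10,11,12 occupied => index 0.
Table: [998, 534, 690, 861, 342, 70, —, —, —, —, 803, 621, 518]

2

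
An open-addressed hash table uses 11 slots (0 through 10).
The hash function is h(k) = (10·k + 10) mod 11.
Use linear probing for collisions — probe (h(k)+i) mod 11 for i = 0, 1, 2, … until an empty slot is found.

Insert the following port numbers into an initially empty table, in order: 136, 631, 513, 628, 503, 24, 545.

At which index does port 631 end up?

7

Insert 136: h=6, slot 6 empty => index 6.
Insert 631: h=6, slot 6 occupied => index 7.
Insert 513: h=3, slot 3 empty => index 3.
Insert 628: h=9, slot 9 empty => index 9.
Insert 503: h=2, slot 2 empty => index 2.
Insert 24: h=8, slot 8 empty => index 8.
Insert 545: h=4, slot 4 empty => index 4.
Table: [_, _, 503, 513, 545, _, 136, 631, 24, 628, _]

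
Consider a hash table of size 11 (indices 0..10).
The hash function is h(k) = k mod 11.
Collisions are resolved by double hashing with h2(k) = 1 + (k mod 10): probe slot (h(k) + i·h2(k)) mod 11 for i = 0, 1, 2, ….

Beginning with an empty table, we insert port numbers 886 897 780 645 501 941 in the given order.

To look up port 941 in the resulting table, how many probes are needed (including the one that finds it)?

4

Insert 886: h=6, slot 6 empty -> index 6.
Insert 897: h=6, h2=8, slot 6 occupied -> index 3.
Insert 780: h=10, slot 10 empty -> index 10.
Insert 645: h=7, slot 7 empty -> index 7.
Insert 501: h=6, h2=2, slot 6 occupied -> index 8.
Insert 941: h=6, h2=2, slots 6,8,10 occupied -> index 1.
Table: [—, 941, —, 897, —, —, 886, 645, 501, —, 780]
Lookup 941: h=6, h2=2, probe 6,8,10,1 → found at 1.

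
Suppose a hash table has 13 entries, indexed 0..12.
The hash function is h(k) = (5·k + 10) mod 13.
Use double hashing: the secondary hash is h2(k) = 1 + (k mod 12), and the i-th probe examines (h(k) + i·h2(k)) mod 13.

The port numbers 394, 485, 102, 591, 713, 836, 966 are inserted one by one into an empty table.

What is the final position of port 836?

394: h=4 → slot 4
485: h=4, h2=6, probe 4,10 → slot 10
102: h=0 → slot 0
591: h=1 → slot 1
713: h=0, h2=6, probe 0,6 → slot 6
836: h=4, h2=9, probe 4,0,9 → slot 9
966: h=4, h2=7, probe 4,11 → slot 11
Table: [102, 591, -, -, 394, -, 713, -, -, 836, 485, 966, -]

9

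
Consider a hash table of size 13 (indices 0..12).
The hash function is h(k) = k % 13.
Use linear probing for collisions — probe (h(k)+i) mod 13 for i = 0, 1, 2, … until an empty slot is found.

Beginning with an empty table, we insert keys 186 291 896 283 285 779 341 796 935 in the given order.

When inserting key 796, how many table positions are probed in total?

4

Insert 186: h=4, slot 4 empty → index 4.
Insert 291: h=5, slot 5 empty → index 5.
Insert 896: h=12, slot 12 empty → index 12.
Insert 283: h=10, slot 10 empty → index 10.
Insert 285: h=12, slot 12 occupied → index 0.
Insert 779: h=12, slots 12,0 occupied → index 1.
Insert 341: h=3, slot 3 empty → index 3.
Insert 796: h=3, slots 3,4,5 occupied → index 6.
Insert 935: h=12, slots 12,0,1 occupied → index 2.
Table: [285, 779, 935, 341, 186, 291, 796, _, _, _, 283, _, 896]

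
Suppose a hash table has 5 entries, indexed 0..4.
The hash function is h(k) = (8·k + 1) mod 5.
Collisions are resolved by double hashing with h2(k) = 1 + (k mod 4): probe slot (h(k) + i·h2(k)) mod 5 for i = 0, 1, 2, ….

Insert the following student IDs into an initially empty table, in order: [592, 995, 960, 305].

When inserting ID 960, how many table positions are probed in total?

Insert 592: h=2, slot 2 empty -> index 2.
Insert 995: h=1, slot 1 empty -> index 1.
Insert 960: h=1, h2=1, slots 1,2 occupied -> index 3.
Insert 305: h=1, h2=2, slots 1,3 occupied -> index 0.
Table: [305, 995, 592, 960, —]

3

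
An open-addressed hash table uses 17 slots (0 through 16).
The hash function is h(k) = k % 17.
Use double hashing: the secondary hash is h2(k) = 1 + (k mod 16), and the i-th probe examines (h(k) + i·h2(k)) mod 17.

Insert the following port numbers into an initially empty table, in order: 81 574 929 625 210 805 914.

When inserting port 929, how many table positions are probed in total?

Insert 81: h=13, slot 13 empty → index 13.
Insert 574: h=13, h2=15, slot 13 occupied → index 11.
Insert 929: h=11, h2=2, slots 11,13 occupied → index 15.
Insert 625: h=13, h2=2, slots 13,15 occupied → index 0.
Insert 210: h=6, slot 6 empty → index 6.
Insert 805: h=6, h2=6, slot 6 occupied → index 12.
Insert 914: h=13, h2=3, slot 13 occupied → index 16.
Table: [625, ., ., ., ., ., 210, ., ., ., ., 574, 805, 81, ., 929, 914]

3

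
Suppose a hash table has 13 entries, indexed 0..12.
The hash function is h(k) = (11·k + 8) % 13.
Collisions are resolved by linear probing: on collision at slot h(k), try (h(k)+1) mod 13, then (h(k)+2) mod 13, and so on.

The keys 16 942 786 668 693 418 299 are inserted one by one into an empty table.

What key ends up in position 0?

16: h=2 => slot 2
942: h=9 => slot 9
786: h=9, probe 9,10 => slot 10
668: h=11 => slot 11
693: h=0 => slot 0
418: h=4 => slot 4
299: h=8 => slot 8
Table: [693, -, 16, -, 418, -, -, -, 299, 942, 786, 668, -]

693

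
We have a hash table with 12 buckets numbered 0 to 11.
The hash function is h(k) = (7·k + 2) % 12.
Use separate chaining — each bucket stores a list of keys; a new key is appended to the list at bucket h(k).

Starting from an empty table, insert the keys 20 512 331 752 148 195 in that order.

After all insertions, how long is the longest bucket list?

Insert 20: h=10, bucket 10 empty -> new chain.
Insert 512: h=10, bucket 10 nonempty -> append to chain.
Insert 331: h=3, bucket 3 empty -> new chain.
Insert 752: h=10, bucket 10 nonempty -> append to chain.
Insert 148: h=6, bucket 6 empty -> new chain.
Insert 195: h=11, bucket 11 empty -> new chain.
Final buckets:
0: -
1: -
2: -
3: 331
4: -
5: -
6: 148
7: -
8: -
9: -
10: 20 -> 512 -> 752
11: 195

3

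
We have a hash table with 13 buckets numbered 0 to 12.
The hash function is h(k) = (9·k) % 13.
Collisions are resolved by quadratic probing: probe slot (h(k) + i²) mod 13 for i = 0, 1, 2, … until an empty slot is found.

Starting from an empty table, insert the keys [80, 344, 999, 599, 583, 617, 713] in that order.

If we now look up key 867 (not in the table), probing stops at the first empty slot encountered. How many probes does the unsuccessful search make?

3

Insert 80: h=5, slot 5 empty -> index 5.
Insert 344: h=2, slot 2 empty -> index 2.
Insert 999: h=8, slot 8 empty -> index 8.
Insert 599: h=9, slot 9 empty -> index 9.
Insert 583: h=8, slots 8,9 occupied -> index 12.
Insert 617: h=2, slot 2 occupied -> index 3.
Insert 713: h=8, slots 8,9,12 occupied -> index 4.
Table: [_, _, 344, 617, 713, 80, _, _, 999, 599, _, _, 583]
Lookup 867: h=3, probe 3,4,7 → slot 7 empty, not found.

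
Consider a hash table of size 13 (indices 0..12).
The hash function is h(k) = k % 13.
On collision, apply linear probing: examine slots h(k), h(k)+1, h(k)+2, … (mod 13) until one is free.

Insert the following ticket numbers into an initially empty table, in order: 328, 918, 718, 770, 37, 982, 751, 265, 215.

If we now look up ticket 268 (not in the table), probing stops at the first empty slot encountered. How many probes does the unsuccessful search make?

328: h=3 -> slot 3
918: h=8 -> slot 8
718: h=3, probe 3,4 -> slot 4
770: h=3, probe 3,4,5 -> slot 5
37: h=11 -> slot 11
982: h=7 -> slot 7
751: h=10 -> slot 10
265: h=5, probe 5,6 -> slot 6
215: h=7, probe 7,8,9 -> slot 9
Table: [—, —, —, 328, 718, 770, 265, 982, 918, 215, 751, 37, —]
Lookup 268: h=8, probe 8,9,10,11,12 → slot 12 empty, not found.

5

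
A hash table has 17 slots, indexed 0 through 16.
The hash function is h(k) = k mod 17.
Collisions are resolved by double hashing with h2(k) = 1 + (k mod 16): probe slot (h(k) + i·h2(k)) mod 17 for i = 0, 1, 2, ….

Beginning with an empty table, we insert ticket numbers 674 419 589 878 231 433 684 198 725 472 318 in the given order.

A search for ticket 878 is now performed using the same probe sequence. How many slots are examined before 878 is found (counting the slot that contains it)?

2

674: h=11 -> slot 11
419: h=11, h2=4, probe 11,15 -> slot 15
589: h=11, h2=14, probe 11,8 -> slot 8
878: h=11, h2=15, probe 11,9 -> slot 9
231: h=10 -> slot 10
433: h=8, h2=2, probe 8,10,12 -> slot 12
684: h=4 -> slot 4
198: h=11, h2=7, probe 11,1 -> slot 1
725: h=11, h2=6, probe 11,0 -> slot 0
472: h=13 -> slot 13
318: h=12, h2=15, probe 12,10,8,6 -> slot 6
Table: [725, 198, _, _, 684, _, 318, _, 589, 878, 231, 674, 433, 472, _, 419, _]
Lookup 878: h=11, h2=15, probe 11,9 → found at 9.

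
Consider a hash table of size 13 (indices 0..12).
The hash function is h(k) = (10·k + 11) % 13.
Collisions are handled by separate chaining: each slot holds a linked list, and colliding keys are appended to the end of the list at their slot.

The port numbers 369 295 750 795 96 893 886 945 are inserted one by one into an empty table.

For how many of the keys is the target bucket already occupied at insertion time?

Insert 369: h=9, bucket 9 empty -> new chain.
Insert 295: h=10, bucket 10 empty -> new chain.
Insert 750: h=10, bucket 10 nonempty -> append to chain.
Insert 795: h=5, bucket 5 empty -> new chain.
Insert 96: h=9, bucket 9 nonempty -> append to chain.
Insert 893: h=10, bucket 10 nonempty -> append to chain.
Insert 886: h=5, bucket 5 nonempty -> append to chain.
Insert 945: h=10, bucket 10 nonempty -> append to chain.
Final buckets:
0: _
1: _
2: _
3: _
4: _
5: 795 -> 886
6: _
7: _
8: _
9: 369 -> 96
10: 295 -> 750 -> 893 -> 945
11: _
12: _

5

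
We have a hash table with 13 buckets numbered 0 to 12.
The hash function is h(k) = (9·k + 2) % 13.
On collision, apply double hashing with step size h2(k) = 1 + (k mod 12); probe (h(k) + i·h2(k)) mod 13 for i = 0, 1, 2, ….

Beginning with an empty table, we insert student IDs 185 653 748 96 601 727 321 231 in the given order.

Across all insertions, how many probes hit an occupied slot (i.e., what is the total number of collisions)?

185: h=3 → slot 3
653: h=3, h2=6, probe 3,9 → slot 9
748: h=0 → slot 0
96: h=8 → slot 8
601: h=3, h2=2, probe 3,5 → slot 5
727: h=6 → slot 6
321: h=5, h2=10, probe 5,2 → slot 2
231: h=1 → slot 1
Table: [748, 231, 321, 185, -, 601, 727, -, 96, 653, -, -, -]

3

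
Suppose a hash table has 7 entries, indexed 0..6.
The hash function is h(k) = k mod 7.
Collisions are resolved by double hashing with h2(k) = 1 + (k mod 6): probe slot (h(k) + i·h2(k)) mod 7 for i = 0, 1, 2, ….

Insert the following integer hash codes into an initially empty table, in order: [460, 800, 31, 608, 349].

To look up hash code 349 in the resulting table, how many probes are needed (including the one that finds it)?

Insert 460: h=5, slot 5 empty -> index 5.
Insert 800: h=2, slot 2 empty -> index 2.
Insert 31: h=3, slot 3 empty -> index 3.
Insert 608: h=6, slot 6 empty -> index 6.
Insert 349: h=6, h2=2, slot 6 occupied -> index 1.
Table: [—, 349, 800, 31, —, 460, 608]
Lookup 349: h=6, h2=2, probe 6,1 → found at 1.

2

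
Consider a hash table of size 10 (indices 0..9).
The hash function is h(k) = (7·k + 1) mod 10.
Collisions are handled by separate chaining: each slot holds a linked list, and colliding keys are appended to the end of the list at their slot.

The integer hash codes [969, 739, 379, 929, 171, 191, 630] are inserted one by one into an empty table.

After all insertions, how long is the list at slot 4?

4

969 -> bucket 4
739 -> bucket 4 (collision)
379 -> bucket 4 (collision)
929 -> bucket 4 (collision)
171 -> bucket 8
191 -> bucket 8 (collision)
630 -> bucket 1
Final buckets:
0: -
1: 630
2: -
3: -
4: 969 -> 739 -> 379 -> 929
5: -
6: -
7: -
8: 171 -> 191
9: -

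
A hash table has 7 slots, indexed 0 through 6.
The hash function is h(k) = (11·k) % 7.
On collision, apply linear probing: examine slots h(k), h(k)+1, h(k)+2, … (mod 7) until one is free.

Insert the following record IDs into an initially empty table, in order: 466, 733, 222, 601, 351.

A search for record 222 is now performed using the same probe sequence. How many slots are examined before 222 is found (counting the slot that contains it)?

2

Insert 466: h=2, slot 2 empty => index 2.
Insert 733: h=6, slot 6 empty => index 6.
Insert 222: h=6, slot 6 occupied => index 0.
Insert 601: h=3, slot 3 empty => index 3.
Insert 351: h=4, slot 4 empty => index 4.
Table: [222, -, 466, 601, 351, -, 733]
Lookup 222: h=6, probe 6,0 → found at 0.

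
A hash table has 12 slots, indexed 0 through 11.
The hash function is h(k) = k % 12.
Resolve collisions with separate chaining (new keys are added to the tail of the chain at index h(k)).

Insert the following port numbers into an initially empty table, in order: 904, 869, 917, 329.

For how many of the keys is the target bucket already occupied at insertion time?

2

904 → bucket 4
869 → bucket 5
917 → bucket 5 (collision)
329 → bucket 5 (collision)
Final buckets:
0: —
1: —
2: —
3: —
4: 904
5: 869 -> 917 -> 329
6: —
7: —
8: —
9: —
10: —
11: —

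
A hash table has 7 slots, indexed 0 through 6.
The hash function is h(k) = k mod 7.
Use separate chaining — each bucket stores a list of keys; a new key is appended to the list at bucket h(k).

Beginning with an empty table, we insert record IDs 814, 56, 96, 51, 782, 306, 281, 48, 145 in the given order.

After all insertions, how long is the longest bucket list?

4

814 → bucket 2
56 → bucket 0
96 → bucket 5
51 → bucket 2 (collision)
782 → bucket 5 (collision)
306 → bucket 5 (collision)
281 → bucket 1
48 → bucket 6
145 → bucket 5 (collision)
Final buckets:
0: 56
1: 281
2: 814 -> 51
3: -
4: -
5: 96 -> 782 -> 306 -> 145
6: 48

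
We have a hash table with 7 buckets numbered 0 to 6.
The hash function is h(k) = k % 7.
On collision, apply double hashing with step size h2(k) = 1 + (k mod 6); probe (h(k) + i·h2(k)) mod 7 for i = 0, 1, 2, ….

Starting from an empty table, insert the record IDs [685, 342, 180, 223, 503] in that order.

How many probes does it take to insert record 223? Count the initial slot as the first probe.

685: h=6 => slot 6
342: h=6, h2=1, probe 6,0 => slot 0
180: h=5 => slot 5
223: h=6, h2=2, probe 6,1 => slot 1
503: h=6, h2=6, probe 6,5,4 => slot 4
Table: [342, 223, —, —, 503, 180, 685]

2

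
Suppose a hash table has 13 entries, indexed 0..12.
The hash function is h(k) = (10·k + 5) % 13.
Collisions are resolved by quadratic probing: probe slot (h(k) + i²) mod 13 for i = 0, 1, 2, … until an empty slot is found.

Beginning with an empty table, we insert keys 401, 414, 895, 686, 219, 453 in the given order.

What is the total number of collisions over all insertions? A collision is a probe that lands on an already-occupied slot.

11

401 hashes to 11; slot 11 is free → place at 11.
414 hashes to 11; 11 taken → place at 12.
895 hashes to 11; 11,12 taken → place at 2.
686 hashes to 1; slot 1 is free → place at 1.
219 hashes to 11; 11,12,2 taken → place at 7.
453 hashes to 11; 11,12,2,7,1 taken → place at 10.
Table: [—, 686, 895, —, —, —, —, 219, —, —, 453, 401, 414]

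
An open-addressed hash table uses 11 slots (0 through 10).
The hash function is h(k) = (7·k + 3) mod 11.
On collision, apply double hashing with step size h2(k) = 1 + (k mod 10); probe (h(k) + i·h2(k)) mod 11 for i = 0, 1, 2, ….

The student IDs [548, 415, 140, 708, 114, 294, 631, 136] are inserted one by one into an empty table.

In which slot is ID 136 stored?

Insert 548: h=0, slot 0 empty → index 0.
Insert 415: h=4, slot 4 empty → index 4.
Insert 140: h=4, h2=1, slot 4 occupied → index 5.
Insert 708: h=9, slot 9 empty → index 9.
Insert 114: h=9, h2=5, slot 9 occupied → index 3.
Insert 294: h=4, h2=5, slots 4,9,3 occupied → index 8.
Insert 631: h=9, h2=2, slots 9,0 occupied → index 2.
Insert 136: h=9, h2=7, slots 9,5 occupied → index 1.
Table: [548, 136, 631, 114, 415, 140, ∅, ∅, 294, 708, ∅]

1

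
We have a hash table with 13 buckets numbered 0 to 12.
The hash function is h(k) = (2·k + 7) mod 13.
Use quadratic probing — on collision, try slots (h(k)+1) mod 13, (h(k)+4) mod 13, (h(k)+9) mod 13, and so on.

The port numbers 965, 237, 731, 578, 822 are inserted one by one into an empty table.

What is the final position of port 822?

9

965 hashes to 0; slot 0 is free => place at 0.
237 hashes to 0; 0 taken => place at 1.
731 hashes to 0; 0,1 taken => place at 4.
578 hashes to 6; slot 6 is free => place at 6.
822 hashes to 0; 0,1,4 taken => place at 9.
Table: [965, 237, ., ., 731, ., 578, ., ., 822, ., ., .]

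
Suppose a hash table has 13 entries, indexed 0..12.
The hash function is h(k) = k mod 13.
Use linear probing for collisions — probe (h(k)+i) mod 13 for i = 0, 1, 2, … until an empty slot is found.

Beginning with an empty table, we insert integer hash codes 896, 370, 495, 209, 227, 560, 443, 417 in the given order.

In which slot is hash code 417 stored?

896: h=12 → slot 12
370: h=6 → slot 6
495: h=1 → slot 1
209: h=1, probe 1,2 → slot 2
227: h=6, probe 6,7 → slot 7
560: h=1, probe 1,2,3 → slot 3
443: h=1, probe 1,2,3,4 → slot 4
417: h=1, probe 1,2,3,4,5 → slot 5
Table: [∅, 495, 209, 560, 443, 417, 370, 227, ∅, ∅, ∅, ∅, 896]

5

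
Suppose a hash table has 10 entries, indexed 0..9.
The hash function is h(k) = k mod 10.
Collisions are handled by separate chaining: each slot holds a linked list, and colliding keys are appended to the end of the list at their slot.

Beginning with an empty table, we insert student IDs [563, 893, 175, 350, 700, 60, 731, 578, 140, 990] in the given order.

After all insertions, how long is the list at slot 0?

5

563 -> bucket 3
893 -> bucket 3 (collision)
175 -> bucket 5
350 -> bucket 0
700 -> bucket 0 (collision)
60 -> bucket 0 (collision)
731 -> bucket 1
578 -> bucket 8
140 -> bucket 0 (collision)
990 -> bucket 0 (collision)
Final buckets:
0: 350 -> 700 -> 60 -> 140 -> 990
1: 731
2: —
3: 563 -> 893
4: —
5: 175
6: —
7: —
8: 578
9: —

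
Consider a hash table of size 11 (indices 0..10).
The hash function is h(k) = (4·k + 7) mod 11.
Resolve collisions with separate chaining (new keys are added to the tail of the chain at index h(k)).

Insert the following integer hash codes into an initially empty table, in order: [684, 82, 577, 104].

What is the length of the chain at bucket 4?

1

Insert 684: h=4, bucket 4 empty -> new chain.
Insert 82: h=5, bucket 5 empty -> new chain.
Insert 577: h=5, bucket 5 nonempty -> append to chain.
Insert 104: h=5, bucket 5 nonempty -> append to chain.
Final buckets:
0: _
1: _
2: _
3: _
4: 684
5: 82 -> 577 -> 104
6: _
7: _
8: _
9: _
10: _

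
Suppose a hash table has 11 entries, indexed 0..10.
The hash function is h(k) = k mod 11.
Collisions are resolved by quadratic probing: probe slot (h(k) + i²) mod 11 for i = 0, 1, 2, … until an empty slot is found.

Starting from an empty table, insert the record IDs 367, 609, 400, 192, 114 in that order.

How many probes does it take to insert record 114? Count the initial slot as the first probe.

4

Insert 367: h=4, slot 4 empty => index 4.
Insert 609: h=4, slot 4 occupied => index 5.
Insert 400: h=4, slots 4,5 occupied => index 8.
Insert 192: h=5, slot 5 occupied => index 6.
Insert 114: h=4, slots 4,5,8 occupied => index 2.
Table: [_, _, 114, _, 367, 609, 192, _, 400, _, _]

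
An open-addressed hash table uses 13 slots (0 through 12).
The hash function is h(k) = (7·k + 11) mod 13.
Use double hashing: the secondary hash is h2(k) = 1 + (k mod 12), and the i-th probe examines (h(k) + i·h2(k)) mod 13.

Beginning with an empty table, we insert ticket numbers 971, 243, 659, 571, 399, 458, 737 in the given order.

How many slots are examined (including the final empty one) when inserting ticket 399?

971: h=9 => slot 9
243: h=9, h2=4, probe 9,0 => slot 0
659: h=9, h2=12, probe 9,8 => slot 8
571: h=4 => slot 4
399: h=9, h2=4, probe 9,0,4,8,12 => slot 12
458: h=6 => slot 6
737: h=9, h2=6, probe 9,2 => slot 2
Table: [243, ∅, 737, ∅, 571, ∅, 458, ∅, 659, 971, ∅, ∅, 399]

5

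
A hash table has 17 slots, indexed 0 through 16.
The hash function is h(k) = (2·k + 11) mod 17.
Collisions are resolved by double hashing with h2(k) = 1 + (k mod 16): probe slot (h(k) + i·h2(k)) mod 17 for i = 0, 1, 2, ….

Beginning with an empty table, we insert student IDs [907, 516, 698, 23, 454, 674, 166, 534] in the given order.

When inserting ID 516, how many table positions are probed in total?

907 hashes to 6; slot 6 is free => place at 6.
516 hashes to 6, h2=5; 6 taken => place at 11.
698 hashes to 13; slot 13 is free => place at 13.
23 hashes to 6, h2=8; 6 taken => place at 14.
454 hashes to 1; slot 1 is free => place at 1.
674 hashes to 16; slot 16 is free => place at 16.
166 hashes to 3; slot 3 is free => place at 3.
534 hashes to 8; slot 8 is free => place at 8.
Table: [_, 454, _, 166, _, _, 907, _, 534, _, _, 516, _, 698, 23, _, 674]

2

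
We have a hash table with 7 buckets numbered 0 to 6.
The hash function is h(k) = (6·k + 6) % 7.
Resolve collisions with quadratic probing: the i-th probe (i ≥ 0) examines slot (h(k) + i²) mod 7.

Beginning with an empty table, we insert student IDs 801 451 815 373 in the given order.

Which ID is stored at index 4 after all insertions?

801: h=3 → slot 3
451: h=3, probe 3,4 → slot 4
815: h=3, probe 3,4,0 → slot 0
373: h=4, probe 4,5 → slot 5
Table: [815, _, _, 801, 451, 373, _]

451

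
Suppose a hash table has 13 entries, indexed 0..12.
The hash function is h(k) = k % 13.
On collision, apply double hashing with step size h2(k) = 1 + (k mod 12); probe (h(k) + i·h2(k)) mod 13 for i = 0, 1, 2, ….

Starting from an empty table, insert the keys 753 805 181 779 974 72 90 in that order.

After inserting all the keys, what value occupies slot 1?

805

753: h=12 → slot 12
805: h=12, h2=2, probe 12,1 → slot 1
181: h=12, h2=2, probe 12,1,3 → slot 3
779: h=12, h2=12, probe 12,11 → slot 11
974: h=12, h2=3, probe 12,2 → slot 2
72: h=7 → slot 7
90: h=12, h2=7, probe 12,6 → slot 6
Table: [∅, 805, 974, 181, ∅, ∅, 90, 72, ∅, ∅, ∅, 779, 753]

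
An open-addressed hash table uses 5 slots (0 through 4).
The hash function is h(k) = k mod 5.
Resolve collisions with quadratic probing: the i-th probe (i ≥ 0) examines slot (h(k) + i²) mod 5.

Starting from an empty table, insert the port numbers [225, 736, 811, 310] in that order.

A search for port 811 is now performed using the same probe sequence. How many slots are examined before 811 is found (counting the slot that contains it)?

2

225 hashes to 0; slot 0 is free → place at 0.
736 hashes to 1; slot 1 is free → place at 1.
811 hashes to 1; 1 taken → place at 2.
310 hashes to 0; 0,1 taken → place at 4.
Table: [225, 736, 811, ∅, 310]
Lookup 811: h=1, probe 1,2 → found at 2.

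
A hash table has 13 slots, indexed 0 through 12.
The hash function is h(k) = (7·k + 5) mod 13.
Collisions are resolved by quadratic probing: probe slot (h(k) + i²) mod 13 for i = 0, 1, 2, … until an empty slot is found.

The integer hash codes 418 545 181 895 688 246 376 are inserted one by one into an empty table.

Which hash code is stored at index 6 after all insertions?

Insert 418: h=6, slot 6 empty -> index 6.
Insert 545: h=11, slot 11 empty -> index 11.
Insert 181: h=11, slot 11 occupied -> index 12.
Insert 895: h=4, slot 4 empty -> index 4.
Insert 688: h=11, slots 11,12 occupied -> index 2.
Insert 246: h=11, slots 11,12,2 occupied -> index 7.
Insert 376: h=11, slots 11,12,2,7 occupied -> index 1.
Table: [—, 376, 688, —, 895, —, 418, 246, —, —, —, 545, 181]

418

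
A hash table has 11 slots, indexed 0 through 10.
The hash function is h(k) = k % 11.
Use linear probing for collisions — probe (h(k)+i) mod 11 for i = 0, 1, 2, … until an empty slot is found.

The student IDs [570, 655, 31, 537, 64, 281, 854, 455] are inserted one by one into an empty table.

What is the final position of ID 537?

570: h=9 → slot 9
655: h=6 → slot 6
31: h=9, probe 9,10 → slot 10
537: h=9, probe 9,10,0 → slot 0
64: h=9, probe 9,10,0,1 → slot 1
281: h=6, probe 6,7 → slot 7
854: h=7, probe 7,8 → slot 8
455: h=4 → slot 4
Table: [537, 64, —, —, 455, —, 655, 281, 854, 570, 31]

0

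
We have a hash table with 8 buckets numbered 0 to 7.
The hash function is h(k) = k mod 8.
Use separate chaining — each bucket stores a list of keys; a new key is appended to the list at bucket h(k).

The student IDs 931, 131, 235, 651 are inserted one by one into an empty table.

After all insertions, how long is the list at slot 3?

931 -> bucket 3
131 -> bucket 3 (collision)
235 -> bucket 3 (collision)
651 -> bucket 3 (collision)
Final buckets:
0: _
1: _
2: _
3: 931 -> 131 -> 235 -> 651
4: _
5: _
6: _
7: _

4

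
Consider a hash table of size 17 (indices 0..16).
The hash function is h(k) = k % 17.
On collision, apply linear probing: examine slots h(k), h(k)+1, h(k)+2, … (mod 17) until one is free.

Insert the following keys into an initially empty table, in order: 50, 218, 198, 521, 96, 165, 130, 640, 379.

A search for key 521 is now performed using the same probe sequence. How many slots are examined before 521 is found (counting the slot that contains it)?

2

50: h=16 -> slot 16
218: h=14 -> slot 14
198: h=11 -> slot 11
521: h=11, probe 11,12 -> slot 12
96: h=11, probe 11,12,13 -> slot 13
165: h=12, probe 12,13,14,15 -> slot 15
130: h=11, probe 11,12,13,14,15,16,0 -> slot 0
640: h=11, probe 11,12,13,14,15,16,0,1 -> slot 1
379: h=5 -> slot 5
Table: [130, 640, ∅, ∅, ∅, 379, ∅, ∅, ∅, ∅, ∅, 198, 521, 96, 218, 165, 50]
Lookup 521: h=11, probe 11,12 → found at 12.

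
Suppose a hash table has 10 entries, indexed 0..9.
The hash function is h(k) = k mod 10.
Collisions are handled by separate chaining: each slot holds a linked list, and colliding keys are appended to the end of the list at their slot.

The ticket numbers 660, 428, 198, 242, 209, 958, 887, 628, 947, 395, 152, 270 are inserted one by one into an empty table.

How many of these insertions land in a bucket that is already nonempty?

6

Insert 660: h=0, bucket 0 empty → new chain.
Insert 428: h=8, bucket 8 empty → new chain.
Insert 198: h=8, bucket 8 nonempty → append to chain.
Insert 242: h=2, bucket 2 empty → new chain.
Insert 209: h=9, bucket 9 empty → new chain.
Insert 958: h=8, bucket 8 nonempty → append to chain.
Insert 887: h=7, bucket 7 empty → new chain.
Insert 628: h=8, bucket 8 nonempty → append to chain.
Insert 947: h=7, bucket 7 nonempty → append to chain.
Insert 395: h=5, bucket 5 empty → new chain.
Insert 152: h=2, bucket 2 nonempty → append to chain.
Insert 270: h=0, bucket 0 nonempty → append to chain.
Final buckets:
0: 660 -> 270
1: .
2: 242 -> 152
3: .
4: .
5: 395
6: .
7: 887 -> 947
8: 428 -> 198 -> 958 -> 628
9: 209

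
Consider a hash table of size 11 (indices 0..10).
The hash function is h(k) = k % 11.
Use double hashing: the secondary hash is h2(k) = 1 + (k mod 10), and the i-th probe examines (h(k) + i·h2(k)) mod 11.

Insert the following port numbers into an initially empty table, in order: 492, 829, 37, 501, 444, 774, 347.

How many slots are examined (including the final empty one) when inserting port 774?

Insert 492: h=8, slot 8 empty -> index 8.
Insert 829: h=4, slot 4 empty -> index 4.
Insert 37: h=4, h2=8, slot 4 occupied -> index 1.
Insert 501: h=6, slot 6 empty -> index 6.
Insert 444: h=4, h2=5, slot 4 occupied -> index 9.
Insert 774: h=4, h2=5, slots 4,9 occupied -> index 3.
Insert 347: h=6, h2=8, slots 6,3 occupied -> index 0.
Table: [347, 37, -, 774, 829, -, 501, -, 492, 444, -]

3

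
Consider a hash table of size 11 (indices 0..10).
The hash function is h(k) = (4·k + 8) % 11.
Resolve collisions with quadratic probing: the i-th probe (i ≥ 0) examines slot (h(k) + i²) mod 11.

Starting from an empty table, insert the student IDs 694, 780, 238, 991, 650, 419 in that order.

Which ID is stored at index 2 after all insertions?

991

694: h=1 => slot 1
780: h=4 => slot 4
238: h=3 => slot 3
991: h=1, probe 1,2 => slot 2
650: h=1, probe 1,2,5 => slot 5
419: h=1, probe 1,2,5,10 => slot 10
Table: [_, 694, 991, 238, 780, 650, _, _, _, _, 419]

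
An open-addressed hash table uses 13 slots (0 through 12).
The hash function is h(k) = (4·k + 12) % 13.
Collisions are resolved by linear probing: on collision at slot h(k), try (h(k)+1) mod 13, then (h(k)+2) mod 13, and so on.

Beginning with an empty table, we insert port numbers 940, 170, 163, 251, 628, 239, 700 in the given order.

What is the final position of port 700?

Insert 940: h=2, slot 2 empty → index 2.
Insert 170: h=3, slot 3 empty → index 3.
Insert 163: h=1, slot 1 empty → index 1.
Insert 251: h=2, slots 2,3 occupied → index 4.
Insert 628: h=2, slots 2,3,4 occupied → index 5.
Insert 239: h=6, slot 6 empty → index 6.
Insert 700: h=4, slots 4,5,6 occupied → index 7.
Table: [_, 163, 940, 170, 251, 628, 239, 700, _, _, _, _, _]

7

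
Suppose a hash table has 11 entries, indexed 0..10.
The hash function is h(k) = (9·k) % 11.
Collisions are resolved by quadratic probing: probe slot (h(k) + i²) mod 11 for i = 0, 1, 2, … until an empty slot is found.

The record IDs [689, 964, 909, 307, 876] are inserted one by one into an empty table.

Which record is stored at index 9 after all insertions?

964

Insert 689: h=8, slot 8 empty => index 8.
Insert 964: h=8, slot 8 occupied => index 9.
Insert 909: h=8, slots 8,9 occupied => index 1.
Insert 307: h=2, slot 2 empty => index 2.
Insert 876: h=8, slots 8,9,1 occupied => index 6.
Table: [—, 909, 307, —, —, —, 876, —, 689, 964, —]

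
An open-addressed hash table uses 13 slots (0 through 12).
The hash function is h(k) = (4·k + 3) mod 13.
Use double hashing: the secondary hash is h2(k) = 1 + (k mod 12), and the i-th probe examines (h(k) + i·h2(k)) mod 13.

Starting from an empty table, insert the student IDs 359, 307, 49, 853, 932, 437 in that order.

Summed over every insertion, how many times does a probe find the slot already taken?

4

Insert 359: h=9, slot 9 empty -> index 9.
Insert 307: h=9, h2=8, slot 9 occupied -> index 4.
Insert 49: h=4, h2=2, slot 4 occupied -> index 6.
Insert 853: h=9, h2=2, slot 9 occupied -> index 11.
Insert 932: h=0, slot 0 empty -> index 0.
Insert 437: h=9, h2=6, slot 9 occupied -> index 2.
Table: [932, ., 437, ., 307, ., 49, ., ., 359, ., 853, .]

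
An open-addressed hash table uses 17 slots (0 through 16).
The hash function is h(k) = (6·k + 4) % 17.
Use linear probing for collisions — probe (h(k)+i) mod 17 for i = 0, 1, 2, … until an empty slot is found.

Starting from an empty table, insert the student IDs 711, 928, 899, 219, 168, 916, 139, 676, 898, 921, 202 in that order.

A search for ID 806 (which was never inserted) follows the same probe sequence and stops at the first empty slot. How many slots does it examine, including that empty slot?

5

Insert 711: h=3, slot 3 empty -> index 3.
Insert 928: h=13, slot 13 empty -> index 13.
Insert 899: h=9, slot 9 empty -> index 9.
Insert 219: h=9, slot 9 occupied -> index 10.
Insert 168: h=9, slots 9,10 occupied -> index 11.
Insert 916: h=9, slots 9,10,11 occupied -> index 12.
Insert 139: h=5, slot 5 empty -> index 5.
Insert 676: h=14, slot 14 empty -> index 14.
Insert 898: h=3, slot 3 occupied -> index 4.
Insert 921: h=5, slot 5 occupied -> index 6.
Insert 202: h=9, slots 9,10,11,12,13,14 occupied -> index 15.
Table: [—, —, —, 711, 898, 139, 921, —, —, 899, 219, 168, 916, 928, 676, 202, —]
Lookup 806: h=12, probe 12,13,14,15,16 → slot 16 empty, not found.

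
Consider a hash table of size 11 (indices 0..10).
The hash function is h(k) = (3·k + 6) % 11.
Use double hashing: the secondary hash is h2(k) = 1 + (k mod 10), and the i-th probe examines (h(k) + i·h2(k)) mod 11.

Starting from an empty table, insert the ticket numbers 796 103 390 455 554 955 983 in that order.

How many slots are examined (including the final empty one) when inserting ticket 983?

Insert 796: h=7, slot 7 empty → index 7.
Insert 103: h=7, h2=4, slot 7 occupied → index 0.
Insert 390: h=10, slot 10 empty → index 10.
Insert 455: h=7, h2=6, slot 7 occupied → index 2.
Insert 554: h=7, h2=5, slot 7 occupied → index 1.
Insert 955: h=0, h2=6, slot 0 occupied → index 6.
Insert 983: h=7, h2=4, slots 7,0 occupied → index 4.
Table: [103, 554, 455, —, 983, —, 955, 796, —, —, 390]

3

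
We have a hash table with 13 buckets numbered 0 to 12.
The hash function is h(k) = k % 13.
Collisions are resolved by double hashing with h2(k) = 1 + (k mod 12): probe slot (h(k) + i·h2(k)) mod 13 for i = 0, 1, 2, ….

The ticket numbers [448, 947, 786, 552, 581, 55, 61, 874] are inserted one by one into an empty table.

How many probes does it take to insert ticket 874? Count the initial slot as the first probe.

2

448 hashes to 6; slot 6 is free -> place at 6.
947 hashes to 11; slot 11 is free -> place at 11.
786 hashes to 6, h2=7; 6 taken -> place at 0.
552 hashes to 6, h2=1; 6 taken -> place at 7.
581 hashes to 9; slot 9 is free -> place at 9.
55 hashes to 3; slot 3 is free -> place at 3.
61 hashes to 9, h2=2; 9,11,0 taken -> place at 2.
874 hashes to 3, h2=11; 3 taken -> place at 1.
Table: [786, 874, 61, 55, —, —, 448, 552, —, 581, —, 947, —]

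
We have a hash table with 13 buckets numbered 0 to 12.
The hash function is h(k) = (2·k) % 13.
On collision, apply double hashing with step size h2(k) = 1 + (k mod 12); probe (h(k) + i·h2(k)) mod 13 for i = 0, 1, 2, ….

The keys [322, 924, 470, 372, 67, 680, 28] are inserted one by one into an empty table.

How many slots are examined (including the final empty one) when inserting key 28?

322: h=7 => slot 7
924: h=2 => slot 2
470: h=4 => slot 4
372: h=3 => slot 3
67: h=4, h2=8, probe 4,12 => slot 12
680: h=8 => slot 8
28: h=4, h2=5, probe 4,9 => slot 9
Table: [., ., 924, 372, 470, ., ., 322, 680, 28, ., ., 67]

2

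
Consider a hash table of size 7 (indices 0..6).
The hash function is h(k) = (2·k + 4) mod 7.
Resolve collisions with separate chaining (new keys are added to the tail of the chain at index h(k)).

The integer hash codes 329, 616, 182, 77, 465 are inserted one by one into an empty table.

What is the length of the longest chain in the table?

4

Insert 329: h=4, bucket 4 empty → new chain.
Insert 616: h=4, bucket 4 nonempty → append to chain.
Insert 182: h=4, bucket 4 nonempty → append to chain.
Insert 77: h=4, bucket 4 nonempty → append to chain.
Insert 465: h=3, bucket 3 empty → new chain.
Final buckets:
0: —
1: —
2: —
3: 465
4: 329 -> 616 -> 182 -> 77
5: —
6: —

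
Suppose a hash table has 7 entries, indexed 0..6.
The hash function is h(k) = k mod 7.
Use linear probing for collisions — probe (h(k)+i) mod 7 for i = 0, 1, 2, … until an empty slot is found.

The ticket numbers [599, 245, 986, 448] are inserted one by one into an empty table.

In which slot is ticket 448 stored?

1

599: h=4 -> slot 4
245: h=0 -> slot 0
986: h=6 -> slot 6
448: h=0, probe 0,1 -> slot 1
Table: [245, 448, -, -, 599, -, 986]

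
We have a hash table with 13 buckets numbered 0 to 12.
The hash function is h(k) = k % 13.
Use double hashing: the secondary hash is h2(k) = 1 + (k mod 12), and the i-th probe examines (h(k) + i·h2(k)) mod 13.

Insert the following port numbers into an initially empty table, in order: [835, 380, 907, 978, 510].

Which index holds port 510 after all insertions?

Insert 835: h=3, slot 3 empty => index 3.
Insert 380: h=3, h2=9, slot 3 occupied => index 12.
Insert 907: h=10, slot 10 empty => index 10.
Insert 978: h=3, h2=7, slots 3,10 occupied => index 4.
Insert 510: h=3, h2=7, slots 3,10,4 occupied => index 11.
Table: [—, —, —, 835, 978, —, —, —, —, —, 907, 510, 380]

11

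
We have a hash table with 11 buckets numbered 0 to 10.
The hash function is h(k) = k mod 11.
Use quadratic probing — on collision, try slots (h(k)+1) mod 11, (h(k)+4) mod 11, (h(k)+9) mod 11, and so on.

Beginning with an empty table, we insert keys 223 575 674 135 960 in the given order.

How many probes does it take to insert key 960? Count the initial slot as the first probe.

5

Insert 223: h=3, slot 3 empty => index 3.
Insert 575: h=3, slot 3 occupied => index 4.
Insert 674: h=3, slots 3,4 occupied => index 7.
Insert 135: h=3, slots 3,4,7 occupied => index 1.
Insert 960: h=3, slots 3,4,7,1 occupied => index 8.
Table: [., 135, ., 223, 575, ., ., 674, 960, ., .]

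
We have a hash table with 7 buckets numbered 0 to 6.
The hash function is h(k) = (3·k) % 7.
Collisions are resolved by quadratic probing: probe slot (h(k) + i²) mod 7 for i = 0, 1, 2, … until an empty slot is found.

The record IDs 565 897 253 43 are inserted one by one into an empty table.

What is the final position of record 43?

565: h=1 → slot 1
897: h=3 → slot 3
253: h=3, probe 3,4 → slot 4
43: h=3, probe 3,4,0 → slot 0
Table: [43, 565, -, 897, 253, -, -]

0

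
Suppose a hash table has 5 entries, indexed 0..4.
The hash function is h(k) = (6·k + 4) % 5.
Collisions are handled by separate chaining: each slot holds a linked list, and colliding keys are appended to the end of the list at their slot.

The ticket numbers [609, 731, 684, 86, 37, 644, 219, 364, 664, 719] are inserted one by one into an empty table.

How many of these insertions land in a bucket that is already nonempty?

7

609 -> bucket 3
731 -> bucket 0
684 -> bucket 3 (collision)
86 -> bucket 0 (collision)
37 -> bucket 1
644 -> bucket 3 (collision)
219 -> bucket 3 (collision)
364 -> bucket 3 (collision)
664 -> bucket 3 (collision)
719 -> bucket 3 (collision)
Final buckets:
0: 731 -> 86
1: 37
2: ∅
3: 609 -> 684 -> 644 -> 219 -> 364 -> 664 -> 719
4: ∅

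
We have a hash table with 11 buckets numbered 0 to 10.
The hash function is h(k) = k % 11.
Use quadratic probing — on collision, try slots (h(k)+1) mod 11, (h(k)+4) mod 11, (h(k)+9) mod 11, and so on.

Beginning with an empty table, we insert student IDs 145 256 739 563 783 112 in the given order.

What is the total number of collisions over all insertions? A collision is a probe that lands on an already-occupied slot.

145: h=2 → slot 2
256: h=3 → slot 3
739: h=2, probe 2,3,6 → slot 6
563: h=2, probe 2,3,6,0 → slot 0
783: h=2, probe 2,3,6,0,7 → slot 7
112: h=2, probe 2,3,6,0,7,5 → slot 5
Table: [563, -, 145, 256, -, 112, 739, 783, -, -, -]

14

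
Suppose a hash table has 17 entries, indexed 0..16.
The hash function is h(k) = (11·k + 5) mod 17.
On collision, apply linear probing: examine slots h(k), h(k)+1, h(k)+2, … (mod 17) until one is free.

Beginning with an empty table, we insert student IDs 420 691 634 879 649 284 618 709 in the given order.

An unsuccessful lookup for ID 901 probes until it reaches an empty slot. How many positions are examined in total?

Insert 420: h=1, slot 1 empty → index 1.
Insert 691: h=7, slot 7 empty → index 7.
Insert 634: h=9, slot 9 empty → index 9.
Insert 879: h=1, slot 1 occupied → index 2.
Insert 649: h=4, slot 4 empty → index 4.
Insert 284: h=1, slots 1,2 occupied → index 3.
Insert 618: h=3, slots 3,4 occupied → index 5.
Insert 709: h=1, slots 1,2,3,4,5 occupied → index 6.
Table: [∅, 420, 879, 284, 649, 618, 709, 691, ∅, 634, ∅, ∅, ∅, ∅, ∅, ∅, ∅]
Lookup 901: h=5, probe 5,6,7,8 → slot 8 empty, not found.

4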